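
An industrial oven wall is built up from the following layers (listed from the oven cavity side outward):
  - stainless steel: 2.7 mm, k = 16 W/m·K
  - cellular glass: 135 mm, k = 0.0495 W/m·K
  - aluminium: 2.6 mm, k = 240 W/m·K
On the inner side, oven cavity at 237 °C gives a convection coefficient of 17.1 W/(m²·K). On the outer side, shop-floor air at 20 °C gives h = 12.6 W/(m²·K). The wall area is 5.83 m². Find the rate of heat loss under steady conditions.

Treating each layer as a thermal resistance in series:
R_inner film = 1/(h_i·A) = 1/(17.1×5.83) = 0.01003 K/W
R_stainless steel = L/(kA) = 0.0027/(16×5.83) = 2.895×10^-5 K/W
R_cellular glass = L/(kA) = 0.135/(0.0495×5.83) = 0.4678 K/W
R_aluminium = L/(kA) = 0.0026/(240×5.83) = 1.858×10^-6 K/W
R_outer film = 1/(h_o·A) = 1/(12.6×5.83) = 0.01361 K/W
R_total = 0.4915 K/W
Q = ΔT / R_total = 217 / 0.4915

Q ≈ 442 W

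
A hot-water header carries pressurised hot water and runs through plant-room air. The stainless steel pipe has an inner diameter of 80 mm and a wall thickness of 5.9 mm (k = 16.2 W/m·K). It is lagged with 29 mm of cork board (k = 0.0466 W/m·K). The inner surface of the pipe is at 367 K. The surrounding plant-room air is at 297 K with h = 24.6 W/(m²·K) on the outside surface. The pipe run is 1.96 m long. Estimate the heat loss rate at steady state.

Q ≈ 77.9 W

Treating each annulus and film as a series resistance:
R_stainless steel pipe wall = ln(45.9/40)/(2π×16.2×1.96) = 6.896×10^-4 K/W
R_cork board = ln(74.9/45.9)/(2π×0.0466×1.96) = 0.8533 K/W
R_outer film = 1/(h_o·2πr_oL) = 1/(24.6×2π×0.0749×1.96) = 0.04407 K/W
R_total = 0.8981 K/W
Q = ΔT/R_total = 70/0.8981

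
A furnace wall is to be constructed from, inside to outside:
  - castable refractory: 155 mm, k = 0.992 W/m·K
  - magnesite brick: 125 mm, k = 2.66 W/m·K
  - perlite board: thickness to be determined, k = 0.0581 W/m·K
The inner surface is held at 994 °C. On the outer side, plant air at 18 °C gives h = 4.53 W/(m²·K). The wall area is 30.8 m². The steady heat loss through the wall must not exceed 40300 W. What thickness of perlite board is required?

L ≈ 18.7 mm

Series thermal resistances:
R_castable refractory = L/(kA) = 0.155/(0.992×30.8) = 0.005073 K/W
R_magnesite brick = L/(kA) = 0.125/(2.66×30.8) = 0.001526 K/W
R_outer film = 1/(h_o·A) = 1/(4.53×30.8) = 0.007167 K/W
Sum of the known resistances R_other = 0.01377 K/W
Required total resistance R_tot = ΔT/Q_allow = 976/40300 = 0.02422 K/W
R_perlite board = R_tot − R_other = 0.01045 K/W
L = R·k·A = 0.01045×0.0581×30.8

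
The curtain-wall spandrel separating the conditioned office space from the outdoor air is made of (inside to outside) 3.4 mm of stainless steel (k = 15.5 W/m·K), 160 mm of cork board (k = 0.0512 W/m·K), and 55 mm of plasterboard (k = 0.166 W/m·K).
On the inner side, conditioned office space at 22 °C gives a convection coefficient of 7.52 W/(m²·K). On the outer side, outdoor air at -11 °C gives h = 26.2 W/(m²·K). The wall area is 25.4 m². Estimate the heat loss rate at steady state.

Using the resistance-network approach (series):
R_inner film = 1/(h_i·A) = 1/(7.52×25.4) = 0.005235 K/W
R_stainless steel = L/(kA) = 0.0034/(15.5×25.4) = 8.636×10^-6 K/W
R_cork board = L/(kA) = 0.16/(0.0512×25.4) = 0.123 K/W
R_plasterboard = L/(kA) = 0.055/(0.166×25.4) = 0.01304 K/W
R_outer film = 1/(h_o·A) = 1/(26.2×25.4) = 0.001503 K/W
R_total = 0.1428 K/W
Q = ΔT / R_total = 33 / 0.1428

Q ≈ 231 W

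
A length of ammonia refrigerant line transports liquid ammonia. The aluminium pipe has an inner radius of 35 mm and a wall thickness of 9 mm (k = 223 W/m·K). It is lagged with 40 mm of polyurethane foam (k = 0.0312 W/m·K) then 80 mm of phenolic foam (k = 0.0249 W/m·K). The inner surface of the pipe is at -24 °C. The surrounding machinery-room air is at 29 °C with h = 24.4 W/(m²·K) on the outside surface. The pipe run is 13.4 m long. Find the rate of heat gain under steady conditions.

Q ≈ 93.3 W

Treating each annulus and film as a series resistance:
R_aluminium pipe wall = ln(44/35)/(2π×223×13.4) = 1.219×10^-5 K/W
R_polyurethane foam = ln(84/44)/(2π×0.0312×13.4) = 0.2462 K/W
R_phenolic foam = ln(164/84)/(2π×0.0249×13.4) = 0.3191 K/W
R_outer film = 1/(h_o·2πr_oL) = 1/(24.4×2π×0.164×13.4) = 0.002968 K/W
R_total = 0.5683 K/W
Q = ΔT/R_total = 53/0.5683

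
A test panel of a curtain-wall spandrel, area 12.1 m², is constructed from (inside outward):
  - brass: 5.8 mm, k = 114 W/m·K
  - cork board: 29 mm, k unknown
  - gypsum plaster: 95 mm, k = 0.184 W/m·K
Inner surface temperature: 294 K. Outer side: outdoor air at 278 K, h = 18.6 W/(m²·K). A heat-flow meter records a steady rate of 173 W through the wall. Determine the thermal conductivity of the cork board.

Series thermal resistances:
R_brass = L/(kA) = 0.0058/(114×12.1) = 4.205×10^-6 K/W
R_gypsum plaster = L/(kA) = 0.095/(0.184×12.1) = 0.04267 K/W
R_outer film = 1/(h_o·A) = 1/(18.6×12.1) = 0.004443 K/W
Sum of known resistances R_other = 0.04712 K/W
Total R = ΔT/Q = 16/173 = 0.09249 K/W
R_cork board = R_total − R_other = 0.04537 K/W
k = L/(R·A) = 0.029/(0.04537×12.1)

k ≈ 0.0528 W/(m·K)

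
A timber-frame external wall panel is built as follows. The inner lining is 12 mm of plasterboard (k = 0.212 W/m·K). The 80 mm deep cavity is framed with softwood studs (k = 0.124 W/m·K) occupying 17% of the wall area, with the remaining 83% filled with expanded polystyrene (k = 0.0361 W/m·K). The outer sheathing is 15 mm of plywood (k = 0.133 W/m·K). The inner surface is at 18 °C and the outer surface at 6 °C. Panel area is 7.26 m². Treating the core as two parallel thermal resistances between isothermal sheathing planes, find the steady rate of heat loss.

Sheathing layers in series; stud and cavity paths in parallel between them.
R_inner = 0.012/(0.212×7.26) = 0.007797 K/W
R_stud  = 0.08/(0.124×0.17×7.26) = 0.5227 K/W
R_cav   = 0.08/(0.0361×0.83×7.26) = 0.3678 K/W
1/R_core = 1/R_stud + 1/R_cav → R_core = 0.2159 K/W
R_outer = 0.015/(0.133×7.26) = 0.01553 K/W
R_total = 0.2392 K/W
Q = ΔT/R_total = 12/0.2392

Q ≈ 50.2 W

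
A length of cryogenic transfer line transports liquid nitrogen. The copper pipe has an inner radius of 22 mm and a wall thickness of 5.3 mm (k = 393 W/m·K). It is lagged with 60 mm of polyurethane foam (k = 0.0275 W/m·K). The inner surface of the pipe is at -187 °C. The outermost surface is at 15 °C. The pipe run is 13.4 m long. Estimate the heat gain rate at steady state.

Per-layer cylindrical resistances, series-summed:
R_copper pipe wall = ln(27.3/22)/(2π×393×13.4) = 6.523×10^-6 K/W
R_polyurethane foam = ln(87.3/27.3)/(2π×0.0275×13.4) = 0.5021 K/W
R_total = 0.5021 K/W
Q = ΔT/R_total = 202/0.5021

Q ≈ 402 W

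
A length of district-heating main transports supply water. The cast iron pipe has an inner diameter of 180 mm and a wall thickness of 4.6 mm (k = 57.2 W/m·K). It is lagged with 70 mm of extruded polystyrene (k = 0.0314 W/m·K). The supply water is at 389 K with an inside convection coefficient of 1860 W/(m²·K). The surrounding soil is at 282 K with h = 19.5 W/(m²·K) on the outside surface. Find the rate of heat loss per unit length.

q′ ≈ 37.4 W/m

Radial resistances (cylindrical: R_cond = ln(r_o/r_i)/(2πkL), R_conv = 1/(h·2πrL)):
R_inner film = 1/(h_i·2πr₁L) = 1/(1860×2π×0.09×1) = 9.507×10^-4 K/W
R_cast iron pipe wall = ln(94.6/90)/(2π×57.2×1) = 1.387×10^-4 K/W
R_extruded polystyrene = ln(164.6/94.6)/(2π×0.0314×1) = 2.807 K/W
R_outer film = 1/(h_o·2πr_oL) = 1/(19.5×2π×0.1646×1) = 0.04959 K/W
R_total = 2.858 K/W
Q = ΔT/R_total = 107/2.858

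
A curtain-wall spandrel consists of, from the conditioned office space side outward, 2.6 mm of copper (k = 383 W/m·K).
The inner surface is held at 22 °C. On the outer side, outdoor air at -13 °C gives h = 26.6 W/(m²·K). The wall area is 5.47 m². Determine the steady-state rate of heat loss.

Model the wall as resistances in series:
R_copper = L/(kA) = 0.0026/(383×5.47) = 1.241×10^-6 K/W
R_outer film = 1/(h_o·A) = 1/(26.6×5.47) = 0.006873 K/W
R_total = 0.006874 K/W
Q = ΔT / R_total = 35 / 0.006874

Q ≈ 5090 W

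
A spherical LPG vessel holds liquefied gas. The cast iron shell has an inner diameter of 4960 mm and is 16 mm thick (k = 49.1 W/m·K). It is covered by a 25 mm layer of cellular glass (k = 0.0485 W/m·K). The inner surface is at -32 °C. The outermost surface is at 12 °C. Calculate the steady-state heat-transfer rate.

Q ≈ 6750 W

Each spherical layer contributes R = (1/r_i − 1/r_o)/(4πk):
R_cast iron shell = (1/2.48 − 1/2.496)/(4π×49.1) = 4.189×10^-6 K/W
R_cellular glass = (1/2.496 − 1/2.521)/(4π×0.0485) = 0.006519 K/W
R_total = 0.006523 K/W
Q = ΔT/R_total = 44/0.006523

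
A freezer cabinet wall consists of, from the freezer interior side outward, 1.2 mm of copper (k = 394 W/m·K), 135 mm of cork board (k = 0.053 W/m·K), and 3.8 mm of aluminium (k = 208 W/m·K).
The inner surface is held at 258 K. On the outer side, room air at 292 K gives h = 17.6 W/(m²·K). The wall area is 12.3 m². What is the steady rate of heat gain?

Q ≈ 161 W

Thermal resistances in series:
R_copper = L/(kA) = 0.0012/(394×12.3) = 2.476×10^-7 K/W
R_cork board = L/(kA) = 0.135/(0.053×12.3) = 0.2071 K/W
R_aluminium = L/(kA) = 0.0038/(208×12.3) = 1.485×10^-6 K/W
R_outer film = 1/(h_o·A) = 1/(17.6×12.3) = 0.004619 K/W
R_total = 0.2117 K/W
Q = ΔT / R_total = 34 / 0.2117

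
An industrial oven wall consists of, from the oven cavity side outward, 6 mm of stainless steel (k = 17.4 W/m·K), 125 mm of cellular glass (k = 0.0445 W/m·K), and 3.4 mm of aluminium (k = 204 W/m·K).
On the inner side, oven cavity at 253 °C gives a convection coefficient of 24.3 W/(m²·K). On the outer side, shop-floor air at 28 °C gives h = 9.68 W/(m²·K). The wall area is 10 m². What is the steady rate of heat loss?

Model the wall as resistances in series:
R_inner film = 1/(h_i·A) = 1/(24.3×10) = 0.004115 K/W
R_stainless steel = L/(kA) = 0.006/(17.4×10) = 3.448×10^-5 K/W
R_cellular glass = L/(kA) = 0.125/(0.0445×10) = 0.2809 K/W
R_aluminium = L/(kA) = 0.0034/(204×10) = 1.667×10^-6 K/W
R_outer film = 1/(h_o·A) = 1/(9.68×10) = 0.01033 K/W
R_total = 0.2954 K/W
Q = ΔT / R_total = 225 / 0.2954

Q ≈ 762 W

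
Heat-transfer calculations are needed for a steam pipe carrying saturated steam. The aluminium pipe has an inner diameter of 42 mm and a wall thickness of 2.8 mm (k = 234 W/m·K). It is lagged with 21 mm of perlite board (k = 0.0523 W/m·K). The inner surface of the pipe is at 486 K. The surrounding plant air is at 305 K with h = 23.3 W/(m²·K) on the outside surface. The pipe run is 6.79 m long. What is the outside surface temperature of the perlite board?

Per-layer cylindrical resistances, series-summed:
R_aluminium pipe wall = ln(23.8/21)/(2π×234×6.79) = 1.254×10^-5 K/W
R_perlite board = ln(44.8/23.8)/(2π×0.0523×6.79) = 0.2835 K/W
R_outer film = 1/(h_o·2πr_oL) = 1/(23.3×2π×0.0448×6.79) = 0.02246 K/W
R_total = 0.3059 K/W
Q = ΔT/R_total = 181/0.3059
Q = 592 W
T_interface = T_inner − Q·ΣR(inner→interface) = 486 − 592×0.2835

T ≈ 318 K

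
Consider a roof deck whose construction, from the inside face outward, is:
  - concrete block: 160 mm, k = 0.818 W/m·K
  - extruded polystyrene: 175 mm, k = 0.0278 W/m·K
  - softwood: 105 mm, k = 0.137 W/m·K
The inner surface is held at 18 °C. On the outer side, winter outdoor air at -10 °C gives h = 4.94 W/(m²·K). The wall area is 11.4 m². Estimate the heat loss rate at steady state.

Using the resistance-network approach (series):
R_concrete block = L/(kA) = 0.16/(0.818×11.4) = 0.01716 K/W
R_extruded polystyrene = L/(kA) = 0.175/(0.0278×11.4) = 0.5522 K/W
R_softwood = L/(kA) = 0.105/(0.137×11.4) = 0.06723 K/W
R_outer film = 1/(h_o·A) = 1/(4.94×11.4) = 0.01776 K/W
R_total = 0.6543 K/W
Q = ΔT / R_total = 28 / 0.6543

Q ≈ 42.8 W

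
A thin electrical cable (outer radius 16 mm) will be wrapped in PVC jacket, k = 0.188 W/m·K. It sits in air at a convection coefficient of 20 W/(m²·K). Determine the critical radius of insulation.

r_cr ≈ 9.4 mm

For a cylinder r_cr = k/h = 0.188/20
r_cr = 9.4 mm; since the bare radius (16 mm) is above r_cr, any added insulation will reduce heat loss.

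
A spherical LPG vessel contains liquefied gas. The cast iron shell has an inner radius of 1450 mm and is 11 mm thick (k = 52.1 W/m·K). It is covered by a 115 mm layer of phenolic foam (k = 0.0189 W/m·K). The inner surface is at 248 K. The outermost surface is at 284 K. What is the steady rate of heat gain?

Spherical conduction: R = (1/r_in − 1/r_out)/(4πk) per layer; series-sum.
R_cast iron shell = (1/1.45 − 1/1.461)/(4π×52.1) = 7.931×10^-6 K/W
R_phenolic foam = (1/1.461 − 1/1.576)/(4π×0.0189) = 0.2103 K/W
R_total = 0.2103 K/W
Q = ΔT/R_total = 36/0.2103

Q ≈ 171 W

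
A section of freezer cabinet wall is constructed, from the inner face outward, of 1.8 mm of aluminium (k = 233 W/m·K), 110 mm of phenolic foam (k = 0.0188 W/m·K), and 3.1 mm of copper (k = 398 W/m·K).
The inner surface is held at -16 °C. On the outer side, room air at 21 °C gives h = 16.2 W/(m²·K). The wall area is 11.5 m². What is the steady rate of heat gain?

Using the resistance-network approach (series):
R_aluminium = L/(kA) = 0.0018/(233×11.5) = 6.718×10^-7 K/W
R_phenolic foam = L/(kA) = 0.11/(0.0188×11.5) = 0.5088 K/W
R_copper = L/(kA) = 0.0031/(398×11.5) = 6.773×10^-7 K/W
R_outer film = 1/(h_o·A) = 1/(16.2×11.5) = 0.005368 K/W
R_total = 0.5142 K/W
Q = ΔT / R_total = 37 / 0.5142

Q ≈ 72 W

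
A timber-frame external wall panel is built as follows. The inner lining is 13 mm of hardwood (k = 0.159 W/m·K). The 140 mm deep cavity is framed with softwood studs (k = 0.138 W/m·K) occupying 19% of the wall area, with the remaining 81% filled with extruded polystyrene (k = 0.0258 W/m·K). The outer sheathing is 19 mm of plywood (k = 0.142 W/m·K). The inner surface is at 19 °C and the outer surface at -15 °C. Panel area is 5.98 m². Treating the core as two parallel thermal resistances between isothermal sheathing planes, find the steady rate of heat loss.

Sheathing layers in series; stud and cavity paths in parallel between them.
R_inner = 0.013/(0.159×5.98) = 0.01367 K/W
R_stud  = 0.14/(0.138×0.19×5.98) = 0.8929 K/W
R_cav   = 0.14/(0.0258×0.81×5.98) = 1.12 K/W
1/R_core = 1/R_stud + 1/R_cav → R_core = 0.4969 K/W
R_outer = 0.019/(0.142×5.98) = 0.02238 K/W
R_total = 0.5329 K/W
Q = ΔT/R_total = 34/0.5329

Q ≈ 63.8 W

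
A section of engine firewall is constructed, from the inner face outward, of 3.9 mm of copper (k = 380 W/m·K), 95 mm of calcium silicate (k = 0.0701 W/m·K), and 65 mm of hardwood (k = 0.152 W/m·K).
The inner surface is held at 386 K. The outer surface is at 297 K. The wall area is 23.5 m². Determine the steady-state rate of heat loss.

Thermal resistances in series:
R_copper = L/(kA) = 0.0039/(380×23.5) = 4.367×10^-7 K/W
R_calcium silicate = L/(kA) = 0.095/(0.0701×23.5) = 0.05767 K/W
R_hardwood = L/(kA) = 0.065/(0.152×23.5) = 0.0182 K/W
R_total = 0.07587 K/W
Q = ΔT / R_total = 89 / 0.07587

Q ≈ 1170 W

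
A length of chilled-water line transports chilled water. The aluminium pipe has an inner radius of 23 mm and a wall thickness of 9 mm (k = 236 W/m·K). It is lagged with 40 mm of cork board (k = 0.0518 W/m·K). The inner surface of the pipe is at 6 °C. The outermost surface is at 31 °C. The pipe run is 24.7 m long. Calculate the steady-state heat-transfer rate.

Treating each annulus and film as a series resistance:
R_aluminium pipe wall = ln(32/23)/(2π×236×24.7) = 9.017×10^-6 K/W
R_cork board = ln(72/32)/(2π×0.0518×24.7) = 0.1009 K/W
R_total = 0.1009 K/W
Q = ΔT/R_total = 25/0.1009

Q ≈ 248 W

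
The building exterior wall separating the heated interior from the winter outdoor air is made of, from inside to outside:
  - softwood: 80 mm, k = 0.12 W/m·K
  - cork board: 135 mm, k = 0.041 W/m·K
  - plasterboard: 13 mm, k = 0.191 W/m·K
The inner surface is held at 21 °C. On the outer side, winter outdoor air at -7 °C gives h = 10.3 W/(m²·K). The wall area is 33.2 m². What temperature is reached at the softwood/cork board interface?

Model the wall as resistances in series:
R_softwood = L/(kA) = 0.08/(0.12×33.2) = 0.02008 K/W
R_cork board = L/(kA) = 0.135/(0.041×33.2) = 0.09918 K/W
R_plasterboard = L/(kA) = 0.013/(0.191×33.2) = 0.00205 K/W
R_outer film = 1/(h_o·A) = 1/(10.3×33.2) = 0.002924 K/W
R_total = 0.1242 K/W;  Q = ΔT/R_total = 28/0.1242 = 225.4 W
T_interface = T_inner − Q·ΣR(inner→interface) = 21 − 225×0.02008

T ≈ 16.5 °C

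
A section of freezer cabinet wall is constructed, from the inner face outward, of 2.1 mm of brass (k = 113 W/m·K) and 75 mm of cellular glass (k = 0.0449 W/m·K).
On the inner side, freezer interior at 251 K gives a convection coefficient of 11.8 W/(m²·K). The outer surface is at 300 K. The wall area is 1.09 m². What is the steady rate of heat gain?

Q ≈ 30.4 W

Series thermal resistances:
R_inner film = 1/(h_i·A) = 1/(11.8×1.09) = 0.07775 K/W
R_brass = L/(kA) = 0.0021/(113×1.09) = 1.705×10^-5 K/W
R_cellular glass = L/(kA) = 0.075/(0.0449×1.09) = 1.532 K/W
R_total = 1.61 K/W
Q = ΔT / R_total = 49 / 1.61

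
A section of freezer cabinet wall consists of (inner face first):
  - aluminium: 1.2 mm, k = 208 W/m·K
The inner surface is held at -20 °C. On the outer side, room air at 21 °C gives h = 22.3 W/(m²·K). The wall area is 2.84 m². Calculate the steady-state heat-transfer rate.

Thermal resistances in series:
R_aluminium = L/(kA) = 0.0012/(208×2.84) = 2.031×10^-6 K/W
R_outer film = 1/(h_o·A) = 1/(22.3×2.84) = 0.01579 K/W
R_total = 0.01579 K/W
Q = ΔT / R_total = 41 / 0.01579

Q ≈ 2600 W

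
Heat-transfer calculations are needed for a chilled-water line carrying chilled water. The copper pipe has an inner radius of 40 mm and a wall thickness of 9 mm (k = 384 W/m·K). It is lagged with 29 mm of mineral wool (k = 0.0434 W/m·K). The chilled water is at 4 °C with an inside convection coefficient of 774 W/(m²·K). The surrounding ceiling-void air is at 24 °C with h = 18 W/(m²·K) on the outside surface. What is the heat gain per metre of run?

For a radial system each layer contributes R = ln(r_out/r_in)/(2πkL); films add R = 1/(hA).
R_inner film = 1/(h_i·2πr₁L) = 1/(774×2π×0.04×1) = 0.005141 K/W
R_copper pipe wall = ln(49/40)/(2π×384×1) = 8.411×10^-5 K/W
R_mineral wool = ln(78/49)/(2π×0.0434×1) = 1.705 K/W
R_outer film = 1/(h_o·2πr_oL) = 1/(18×2π×0.078×1) = 0.1134 K/W
R_total = 1.823 K/W
Q = ΔT/R_total = 20/1.823

q′ ≈ 11 W/m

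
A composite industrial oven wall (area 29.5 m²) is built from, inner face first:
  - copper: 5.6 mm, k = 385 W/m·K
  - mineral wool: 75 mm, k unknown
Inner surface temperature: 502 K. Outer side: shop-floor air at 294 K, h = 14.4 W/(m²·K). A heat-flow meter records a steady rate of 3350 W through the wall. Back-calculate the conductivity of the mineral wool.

Model the wall as resistances in series:
R_copper = L/(kA) = 0.0056/(385×29.5) = 4.931×10^-7 K/W
R_outer film = 1/(h_o·A) = 1/(14.4×29.5) = 0.002354 K/W
Sum of known resistances R_other = 0.002355 K/W
Total R = ΔT/Q = 208/3350 = 0.06209 K/W
R_mineral wool = R_total − R_other = 0.05974 K/W
k = L/(R·A) = 0.075/(0.05974×29.5)

k ≈ 0.0426 W/(m·K)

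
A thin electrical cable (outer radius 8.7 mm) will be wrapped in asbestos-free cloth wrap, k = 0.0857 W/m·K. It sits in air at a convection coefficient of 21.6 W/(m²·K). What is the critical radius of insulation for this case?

For a cylinder r_cr = k/h = 0.0857/21.6
r_cr = 3.97 mm; since the bare radius (8.7 mm) is above r_cr, any added insulation will reduce heat loss.

r_cr ≈ 3.97 mm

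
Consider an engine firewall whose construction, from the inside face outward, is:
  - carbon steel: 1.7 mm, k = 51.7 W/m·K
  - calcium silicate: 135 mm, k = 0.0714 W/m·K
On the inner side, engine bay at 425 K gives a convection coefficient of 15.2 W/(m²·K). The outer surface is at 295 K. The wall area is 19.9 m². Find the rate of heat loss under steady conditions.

Model the wall as resistances in series:
R_inner film = 1/(h_i·A) = 1/(15.2×19.9) = 0.003306 K/W
R_carbon steel = L/(kA) = 0.0017/(51.7×19.9) = 1.652×10^-6 K/W
R_calcium silicate = L/(kA) = 0.135/(0.0714×19.9) = 0.09501 K/W
R_total = 0.09832 K/W
Q = ΔT / R_total = 130 / 0.09832

Q ≈ 1320 W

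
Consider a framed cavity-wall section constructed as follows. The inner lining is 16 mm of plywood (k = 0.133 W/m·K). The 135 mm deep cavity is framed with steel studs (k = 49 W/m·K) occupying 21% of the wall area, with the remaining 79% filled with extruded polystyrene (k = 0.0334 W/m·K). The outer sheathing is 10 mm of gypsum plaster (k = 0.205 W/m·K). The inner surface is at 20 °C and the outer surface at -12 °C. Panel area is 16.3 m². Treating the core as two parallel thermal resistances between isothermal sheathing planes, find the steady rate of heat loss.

Q ≈ 2860 W

Sheathing layers in series; stud and cavity paths in parallel between them.
R_inner = 0.016/(0.133×16.3) = 0.00738 K/W
R_stud  = 0.135/(49×0.21×16.3) = 8.049×10^-4 K/W
R_cav   = 0.135/(0.0334×0.79×16.3) = 0.3139 K/W
1/R_core = 1/R_stud + 1/R_cav → R_core = 8.028×10^-4 K/W
R_outer = 0.01/(0.205×16.3) = 0.002993 K/W
R_total = 0.01118 K/W
Q = ΔT/R_total = 32/0.01118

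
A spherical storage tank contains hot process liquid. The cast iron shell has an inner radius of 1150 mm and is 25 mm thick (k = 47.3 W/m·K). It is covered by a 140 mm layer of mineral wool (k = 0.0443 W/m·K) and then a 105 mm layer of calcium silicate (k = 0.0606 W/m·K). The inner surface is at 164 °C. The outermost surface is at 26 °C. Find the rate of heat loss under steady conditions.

Q ≈ 583 W

Each spherical layer contributes R = (1/r_i − 1/r_o)/(4πk):
R_cast iron shell = (1/1.15 − 1/1.175)/(4π×47.3) = 3.113×10^-5 K/W
R_mineral wool = (1/1.175 − 1/1.315)/(4π×0.0443) = 0.1628 K/W
R_calcium silicate = (1/1.315 − 1/1.42)/(4π×0.0606) = 0.07384 K/W
R_total = 0.2366 K/W
Q = ΔT/R_total = 138/0.2366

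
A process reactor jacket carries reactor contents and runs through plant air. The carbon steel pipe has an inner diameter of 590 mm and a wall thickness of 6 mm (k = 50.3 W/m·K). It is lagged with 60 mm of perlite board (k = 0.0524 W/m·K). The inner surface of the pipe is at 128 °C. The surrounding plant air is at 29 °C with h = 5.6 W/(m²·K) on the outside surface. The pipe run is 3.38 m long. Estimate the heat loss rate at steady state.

Per-layer cylindrical resistances, series-summed:
R_carbon steel pipe wall = ln(301/295)/(2π×50.3×3.38) = 1.885×10^-5 K/W
R_perlite board = ln(361/301)/(2π×0.0524×3.38) = 0.1633 K/W
R_outer film = 1/(h_o·2πr_oL) = 1/(5.6×2π×0.361×3.38) = 0.02329 K/W
R_total = 0.1866 K/W
Q = ΔT/R_total = 99/0.1866

Q ≈ 530 W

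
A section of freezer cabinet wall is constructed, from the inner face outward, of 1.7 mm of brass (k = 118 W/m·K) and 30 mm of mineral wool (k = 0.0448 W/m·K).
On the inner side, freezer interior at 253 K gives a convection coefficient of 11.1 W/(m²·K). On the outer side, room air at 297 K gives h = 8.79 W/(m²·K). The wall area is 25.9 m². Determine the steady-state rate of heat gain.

Thermal resistances in series:
R_inner film = 1/(h_i·A) = 1/(11.1×25.9) = 0.003478 K/W
R_brass = L/(kA) = 0.0017/(118×25.9) = 5.562×10^-7 K/W
R_mineral wool = L/(kA) = 0.03/(0.0448×25.9) = 0.02585 K/W
R_outer film = 1/(h_o·A) = 1/(8.79×25.9) = 0.004392 K/W
R_total = 0.03373 K/W
Q = ΔT / R_total = 44 / 0.03373

Q ≈ 1300 W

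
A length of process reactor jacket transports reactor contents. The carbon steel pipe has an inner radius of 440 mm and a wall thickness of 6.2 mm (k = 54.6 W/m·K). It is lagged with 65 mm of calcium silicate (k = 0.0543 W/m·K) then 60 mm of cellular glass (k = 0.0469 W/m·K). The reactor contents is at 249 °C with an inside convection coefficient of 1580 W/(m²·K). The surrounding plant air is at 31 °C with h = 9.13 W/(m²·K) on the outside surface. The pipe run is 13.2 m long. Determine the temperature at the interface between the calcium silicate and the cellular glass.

T ≈ 141 °C

Per-layer cylindrical resistances, series-summed:
R_inner film = 1/(h_i·2πr₁L) = 1/(1580×2π×0.44×13.2) = 1.734×10^-5 K/W
R_carbon steel pipe wall = ln(446.2/440)/(2π×54.6×13.2) = 3.09×10^-6 K/W
R_calcium silicate = ln(511.2/446.2)/(2π×0.0543×13.2) = 0.0302 K/W
R_cellular glass = ln(571.2/511.2)/(2π×0.0469×13.2) = 0.02853 K/W
R_outer film = 1/(h_o·2πr_oL) = 1/(9.13×2π×0.5712×13.2) = 0.002312 K/W
R_total = 0.06106 K/W
Q = ΔT/R_total = 218/0.06106
Q = 3570 W
T_interface = T_inner − Q·ΣR(inner→interface) = 249 − 3570×0.03022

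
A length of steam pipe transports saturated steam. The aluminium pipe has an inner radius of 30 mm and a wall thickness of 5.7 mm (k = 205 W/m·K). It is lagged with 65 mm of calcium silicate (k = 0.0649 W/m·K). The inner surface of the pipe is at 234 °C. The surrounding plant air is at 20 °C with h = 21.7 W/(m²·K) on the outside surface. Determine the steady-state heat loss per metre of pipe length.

q′ ≈ 81.8 W/m

Radial resistances (cylindrical: R_cond = ln(r_o/r_i)/(2πkL), R_conv = 1/(h·2πrL)):
R_aluminium pipe wall = ln(35.7/30)/(2π×205×1) = 1.351×10^-4 K/W
R_calcium silicate = ln(100.7/35.7)/(2π×0.0649×1) = 2.543 K/W
R_outer film = 1/(h_o·2πr_oL) = 1/(21.7×2π×0.1007×1) = 0.07283 K/W
R_total = 2.616 K/W
Q = ΔT/R_total = 214/2.616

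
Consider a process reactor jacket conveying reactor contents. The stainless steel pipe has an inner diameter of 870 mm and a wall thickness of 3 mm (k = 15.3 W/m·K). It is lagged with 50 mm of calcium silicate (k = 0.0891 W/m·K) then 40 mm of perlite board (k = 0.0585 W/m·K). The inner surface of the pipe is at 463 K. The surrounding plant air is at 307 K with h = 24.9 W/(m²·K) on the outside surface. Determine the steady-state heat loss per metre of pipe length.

Cylindrical conduction, so R = ln(r₂/r₁)/(2πkL) per layer, in series:
R_stainless steel pipe wall = ln(438/435)/(2π×15.3×1) = 7.149×10^-5 K/W
R_calcium silicate = ln(488/438)/(2π×0.0891×1) = 0.1931 K/W
R_perlite board = ln(528/488)/(2π×0.0585×1) = 0.2143 K/W
R_outer film = 1/(h_o·2πr_oL) = 1/(24.9×2π×0.528×1) = 0.01211 K/W
R_total = 0.4196 K/W
Q = ΔT/R_total = 156/0.4196

q′ ≈ 372 W/m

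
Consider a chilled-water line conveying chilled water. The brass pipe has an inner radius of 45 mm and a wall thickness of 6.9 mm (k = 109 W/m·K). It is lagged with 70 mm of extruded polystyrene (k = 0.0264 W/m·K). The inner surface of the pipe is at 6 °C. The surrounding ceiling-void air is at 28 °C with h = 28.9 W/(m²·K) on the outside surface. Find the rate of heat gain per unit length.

Treating each annulus and film as a series resistance:
R_brass pipe wall = ln(51.9/45)/(2π×109×1) = 2.083×10^-4 K/W
R_extruded polystyrene = ln(121.9/51.9)/(2π×0.0264×1) = 5.148 K/W
R_outer film = 1/(h_o·2πr_oL) = 1/(28.9×2π×0.1219×1) = 0.04518 K/W
R_total = 5.193 K/W
Q = ΔT/R_total = 22/5.193

q′ ≈ 4.24 W/m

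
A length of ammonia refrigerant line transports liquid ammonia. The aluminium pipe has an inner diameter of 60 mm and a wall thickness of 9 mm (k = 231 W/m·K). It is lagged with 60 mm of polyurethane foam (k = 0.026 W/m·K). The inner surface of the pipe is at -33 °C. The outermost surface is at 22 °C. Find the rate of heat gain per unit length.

Radial resistances (cylindrical: R_cond = ln(r_o/r_i)/(2πkL), R_conv = 1/(h·2πrL)):
R_aluminium pipe wall = ln(39/30)/(2π×231×1) = 1.808×10^-4 K/W
R_polyurethane foam = ln(99/39)/(2π×0.026×1) = 5.702 K/W
R_total = 5.703 K/W
Q = ΔT/R_total = 55/5.703

q′ ≈ 9.64 W/m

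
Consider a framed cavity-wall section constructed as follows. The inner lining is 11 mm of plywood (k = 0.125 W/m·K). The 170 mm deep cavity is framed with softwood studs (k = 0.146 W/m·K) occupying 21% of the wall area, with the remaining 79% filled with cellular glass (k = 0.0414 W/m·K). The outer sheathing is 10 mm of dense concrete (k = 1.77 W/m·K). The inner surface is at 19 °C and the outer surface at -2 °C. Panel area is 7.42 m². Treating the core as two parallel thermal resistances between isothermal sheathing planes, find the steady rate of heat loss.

Sheathing layers in series; stud and cavity paths in parallel between them.
R_inner = 0.011/(0.125×7.42) = 0.01186 K/W
R_stud  = 0.17/(0.146×0.21×7.42) = 0.7473 K/W
R_cav   = 0.17/(0.0414×0.79×7.42) = 0.7005 K/W
1/R_core = 1/R_stud + 1/R_cav → R_core = 0.3616 K/W
R_outer = 0.01/(1.77×7.42) = 7.614×10^-4 K/W
R_total = 0.3742 K/W
Q = ΔT/R_total = 21/0.3742

Q ≈ 56.1 W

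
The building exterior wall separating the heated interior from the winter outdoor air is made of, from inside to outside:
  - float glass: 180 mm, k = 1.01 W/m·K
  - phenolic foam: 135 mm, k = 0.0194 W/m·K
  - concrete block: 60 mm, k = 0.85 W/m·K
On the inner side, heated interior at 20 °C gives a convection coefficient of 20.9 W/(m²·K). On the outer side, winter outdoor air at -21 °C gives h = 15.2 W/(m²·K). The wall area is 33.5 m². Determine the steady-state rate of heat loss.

Using the resistance-network approach (series):
R_inner film = 1/(h_i·A) = 1/(20.9×33.5) = 0.001428 K/W
R_float glass = L/(kA) = 0.18/(1.01×33.5) = 0.00532 K/W
R_phenolic foam = L/(kA) = 0.135/(0.0194×33.5) = 0.2077 K/W
R_concrete block = L/(kA) = 0.06/(0.85×33.5) = 0.002107 K/W
R_outer film = 1/(h_o·A) = 1/(15.2×33.5) = 0.001964 K/W
R_total = 0.2185 K/W
Q = ΔT / R_total = 41 / 0.2185

Q ≈ 188 W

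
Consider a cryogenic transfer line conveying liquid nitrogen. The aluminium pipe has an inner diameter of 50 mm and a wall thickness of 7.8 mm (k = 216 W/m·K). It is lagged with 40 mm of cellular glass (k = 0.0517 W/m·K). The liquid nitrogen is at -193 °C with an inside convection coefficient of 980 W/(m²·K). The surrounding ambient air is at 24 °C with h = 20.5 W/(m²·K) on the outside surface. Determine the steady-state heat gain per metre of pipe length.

q′ ≈ 84.5 W/m

Radial resistances (cylindrical: R_cond = ln(r_o/r_i)/(2πkL), R_conv = 1/(h·2πrL)):
R_inner film = 1/(h_i·2πr₁L) = 1/(980×2π×0.025×1) = 0.006496 K/W
R_aluminium pipe wall = ln(32.8/25)/(2π×216×1) = 2.001×10^-4 K/W
R_cellular glass = ln(72.8/32.8)/(2π×0.0517×1) = 2.454 K/W
R_outer film = 1/(h_o·2πr_oL) = 1/(20.5×2π×0.0728×1) = 0.1066 K/W
R_total = 2.568 K/W
Q = ΔT/R_total = 217/2.568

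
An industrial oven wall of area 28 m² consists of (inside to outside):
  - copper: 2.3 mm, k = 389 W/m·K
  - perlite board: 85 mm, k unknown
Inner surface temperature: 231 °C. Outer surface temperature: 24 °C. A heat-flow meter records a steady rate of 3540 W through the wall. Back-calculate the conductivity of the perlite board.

Model the wall as resistances in series:
R_copper = L/(kA) = 0.0023/(389×28) = 2.112×10^-7 K/W
Sum of known resistances R_other = 2.112×10^-7 K/W
Total R = ΔT/Q = 207/3540 = 0.05847 K/W
R_perlite board = R_total − R_other = 0.05847 K/W
k = L/(R·A) = 0.085/(0.05847×28)

k ≈ 0.0519 W/(m·K)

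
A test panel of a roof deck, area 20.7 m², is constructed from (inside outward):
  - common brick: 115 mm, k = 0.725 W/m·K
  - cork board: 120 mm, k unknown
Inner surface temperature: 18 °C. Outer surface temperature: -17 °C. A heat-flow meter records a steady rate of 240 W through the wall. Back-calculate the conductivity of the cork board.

k ≈ 0.042 W/(m·K)

Thermal resistances in series:
R_common brick = L/(kA) = 0.115/(0.725×20.7) = 0.007663 K/W
Sum of known resistances R_other = 0.007663 K/W
Total R = ΔT/Q = 35/240 = 0.1458 K/W
R_cork board = R_total − R_other = 0.1382 K/W
k = L/(R·A) = 0.12/(0.1382×20.7)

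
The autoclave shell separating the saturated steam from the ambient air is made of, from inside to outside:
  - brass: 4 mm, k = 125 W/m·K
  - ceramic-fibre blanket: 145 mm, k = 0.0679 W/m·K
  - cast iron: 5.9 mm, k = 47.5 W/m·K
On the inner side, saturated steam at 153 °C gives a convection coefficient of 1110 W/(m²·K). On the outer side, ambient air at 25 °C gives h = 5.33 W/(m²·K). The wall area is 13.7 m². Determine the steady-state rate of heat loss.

Treating each layer as a thermal resistance in series:
R_inner film = 1/(h_i·A) = 1/(1110×13.7) = 6.576×10^-5 K/W
R_brass = L/(kA) = 0.004/(125×13.7) = 2.336×10^-6 K/W
R_ceramic-fibre blanket = L/(kA) = 0.145/(0.0679×13.7) = 0.1559 K/W
R_cast iron = L/(kA) = 0.0059/(47.5×13.7) = 9.066×10^-6 K/W
R_outer film = 1/(h_o·A) = 1/(5.33×13.7) = 0.01369 K/W
R_total = 0.1696 K/W
Q = ΔT / R_total = 128 / 0.1696

Q ≈ 755 W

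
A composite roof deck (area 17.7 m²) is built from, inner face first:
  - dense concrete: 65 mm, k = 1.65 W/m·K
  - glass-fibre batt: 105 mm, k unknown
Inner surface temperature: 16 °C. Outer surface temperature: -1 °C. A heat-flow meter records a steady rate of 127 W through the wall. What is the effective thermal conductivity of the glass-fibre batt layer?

k ≈ 0.0451 W/(m·K)

Thermal resistances in series:
R_dense concrete = L/(kA) = 0.065/(1.65×17.7) = 0.002226 K/W
Sum of known resistances R_other = 0.002226 K/W
Total R = ΔT/Q = 17/127 = 0.1339 K/W
R_glass-fibre batt = R_total − R_other = 0.1316 K/W
k = L/(R·A) = 0.105/(0.1316×17.7)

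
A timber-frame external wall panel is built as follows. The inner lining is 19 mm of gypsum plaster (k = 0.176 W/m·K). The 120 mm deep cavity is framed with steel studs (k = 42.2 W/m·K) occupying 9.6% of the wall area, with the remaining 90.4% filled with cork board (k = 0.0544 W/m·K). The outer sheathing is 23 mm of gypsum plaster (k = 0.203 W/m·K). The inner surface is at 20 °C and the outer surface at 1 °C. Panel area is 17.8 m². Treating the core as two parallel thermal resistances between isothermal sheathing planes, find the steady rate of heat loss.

Q ≈ 1350 W

Sheathing layers in series; stud and cavity paths in parallel between them.
R_inner = 0.019/(0.176×17.8) = 0.006065 K/W
R_stud  = 0.12/(42.2×0.096×17.8) = 0.001664 K/W
R_cav   = 0.12/(0.0544×0.904×17.8) = 0.1371 K/W
1/R_core = 1/R_stud + 1/R_cav → R_core = 0.001644 K/W
R_outer = 0.023/(0.203×17.8) = 0.006365 K/W
R_total = 0.01407 K/W
Q = ΔT/R_total = 19/0.01407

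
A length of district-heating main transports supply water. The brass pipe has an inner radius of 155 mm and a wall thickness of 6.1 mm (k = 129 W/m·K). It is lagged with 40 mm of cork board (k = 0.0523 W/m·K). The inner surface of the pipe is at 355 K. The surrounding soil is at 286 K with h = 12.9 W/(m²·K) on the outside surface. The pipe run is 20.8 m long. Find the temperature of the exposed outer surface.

For a radial system each layer contributes R = ln(r_out/r_in)/(2πkL); films add R = 1/(hA).
R_brass pipe wall = ln(161.1/155)/(2π×129×20.8) = 2.29×10^-6 K/W
R_cork board = ln(201.1/161.1)/(2π×0.0523×20.8) = 0.03245 K/W
R_outer film = 1/(h_o·2πr_oL) = 1/(12.9×2π×0.2011×20.8) = 0.00295 K/W
R_total = 0.0354 K/W
Q = ΔT/R_total = 69/0.0354
Q = 1950 W
T_interface = T_inner − Q·ΣR(inner→interface) = 355 − 1950×0.03245

T ≈ 292 K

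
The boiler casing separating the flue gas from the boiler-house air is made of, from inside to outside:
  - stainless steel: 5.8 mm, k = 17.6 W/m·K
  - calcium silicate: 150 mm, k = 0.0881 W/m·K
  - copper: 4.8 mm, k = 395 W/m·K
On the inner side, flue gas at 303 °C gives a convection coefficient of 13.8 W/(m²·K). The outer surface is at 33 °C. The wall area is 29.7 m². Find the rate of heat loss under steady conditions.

Q ≈ 4520 W

Series thermal resistances:
R_inner film = 1/(h_i·A) = 1/(13.8×29.7) = 0.00244 K/W
R_stainless steel = L/(kA) = 0.0058/(17.6×29.7) = 1.11×10^-5 K/W
R_calcium silicate = L/(kA) = 0.15/(0.0881×29.7) = 0.05733 K/W
R_copper = L/(kA) = 0.0048/(395×29.7) = 4.092×10^-7 K/W
R_total = 0.05978 K/W
Q = ΔT / R_total = 270 / 0.05978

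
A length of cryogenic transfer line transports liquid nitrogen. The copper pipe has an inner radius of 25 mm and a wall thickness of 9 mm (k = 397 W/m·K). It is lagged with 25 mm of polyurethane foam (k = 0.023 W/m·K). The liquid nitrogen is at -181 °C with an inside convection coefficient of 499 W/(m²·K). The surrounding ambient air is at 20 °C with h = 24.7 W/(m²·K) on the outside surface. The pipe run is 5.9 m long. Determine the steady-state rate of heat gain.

Q ≈ 301 W

Cylindrical conduction, so R = ln(r₂/r₁)/(2πkL) per layer, in series:
R_inner film = 1/(h_i·2πr₁L) = 1/(499×2π×0.025×5.9) = 0.002162 K/W
R_copper pipe wall = ln(34/25)/(2π×397×5.9) = 2.089×10^-5 K/W
R_polyurethane foam = ln(59/34)/(2π×0.023×5.9) = 0.6464 K/W
R_outer film = 1/(h_o·2πr_oL) = 1/(24.7×2π×0.059×5.9) = 0.01851 K/W
R_total = 0.6671 K/W
Q = ΔT/R_total = 201/0.6671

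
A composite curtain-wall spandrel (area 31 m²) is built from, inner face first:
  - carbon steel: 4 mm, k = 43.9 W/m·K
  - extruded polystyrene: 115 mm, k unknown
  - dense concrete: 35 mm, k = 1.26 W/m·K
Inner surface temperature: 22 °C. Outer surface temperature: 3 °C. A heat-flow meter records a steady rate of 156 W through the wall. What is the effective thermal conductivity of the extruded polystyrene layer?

Thermal resistances in series:
R_carbon steel = L/(kA) = 0.004/(43.9×31) = 2.939×10^-6 K/W
R_dense concrete = L/(kA) = 0.035/(1.26×31) = 8.961×10^-4 K/W
Sum of known resistances R_other = 8.99×10^-4 K/W
Total R = ΔT/Q = 19/156 = 0.1218 K/W
R_extruded polystyrene = R_total − R_other = 0.1209 K/W
k = L/(R·A) = 0.115/(0.1209×31)

k ≈ 0.0307 W/(m·K)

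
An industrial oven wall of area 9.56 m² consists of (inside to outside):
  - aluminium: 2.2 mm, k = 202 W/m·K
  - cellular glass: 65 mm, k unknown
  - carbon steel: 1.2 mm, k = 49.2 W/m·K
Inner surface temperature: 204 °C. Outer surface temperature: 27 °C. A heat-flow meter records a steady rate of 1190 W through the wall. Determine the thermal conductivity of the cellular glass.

Treating each layer as a thermal resistance in series:
R_aluminium = L/(kA) = 0.0022/(202×9.56) = 1.139×10^-6 K/W
R_carbon steel = L/(kA) = 0.0012/(49.2×9.56) = 2.551×10^-6 K/W
Sum of known resistances R_other = 3.691×10^-6 K/W
Total R = ΔT/Q = 177/1190 = 0.1487 K/W
R_cellular glass = R_total − R_other = 0.1487 K/W
k = L/(R·A) = 0.065/(0.1487×9.56)

k ≈ 0.0457 W/(m·K)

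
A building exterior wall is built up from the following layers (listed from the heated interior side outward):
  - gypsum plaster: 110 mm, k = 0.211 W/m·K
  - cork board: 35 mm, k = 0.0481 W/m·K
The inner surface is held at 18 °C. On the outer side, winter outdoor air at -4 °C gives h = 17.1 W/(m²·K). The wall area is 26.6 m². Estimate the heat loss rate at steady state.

Q ≈ 448 W

Thermal resistances in series:
R_gypsum plaster = L/(kA) = 0.11/(0.211×26.6) = 0.0196 K/W
R_cork board = L/(kA) = 0.035/(0.0481×26.6) = 0.02736 K/W
R_outer film = 1/(h_o·A) = 1/(17.1×26.6) = 0.002198 K/W
R_total = 0.04915 K/W
Q = ΔT / R_total = 22 / 0.04915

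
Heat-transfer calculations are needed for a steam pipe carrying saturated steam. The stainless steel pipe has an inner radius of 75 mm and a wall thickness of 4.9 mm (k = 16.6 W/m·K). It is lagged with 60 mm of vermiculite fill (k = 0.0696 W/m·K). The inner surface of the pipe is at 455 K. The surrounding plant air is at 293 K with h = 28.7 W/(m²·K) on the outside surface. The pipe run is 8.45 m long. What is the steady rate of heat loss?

Q ≈ 1040 W

For a radial system each layer contributes R = ln(r_out/r_in)/(2πkL); films add R = 1/(hA).
R_stainless steel pipe wall = ln(79.9/75)/(2π×16.6×8.45) = 7.181×10^-5 K/W
R_vermiculite fill = ln(139.9/79.9)/(2π×0.0696×8.45) = 0.1516 K/W
R_outer film = 1/(h_o·2πr_oL) = 1/(28.7×2π×0.1399×8.45) = 0.004691 K/W
R_total = 0.1563 K/W
Q = ΔT/R_total = 162/0.1563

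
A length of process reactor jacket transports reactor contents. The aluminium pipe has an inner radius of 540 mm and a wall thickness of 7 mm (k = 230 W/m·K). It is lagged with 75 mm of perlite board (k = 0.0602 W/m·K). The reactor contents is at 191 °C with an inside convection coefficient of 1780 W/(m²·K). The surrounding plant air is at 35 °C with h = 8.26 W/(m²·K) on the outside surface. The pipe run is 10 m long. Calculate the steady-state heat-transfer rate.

Cylindrical conduction, so R = ln(r₂/r₁)/(2πkL) per layer, in series:
R_inner film = 1/(h_i·2πr₁L) = 1/(1780×2π×0.54×10) = 1.656×10^-5 K/W
R_aluminium pipe wall = ln(547/540)/(2π×230×10) = 8.912×10^-7 K/W
R_perlite board = ln(622/547)/(2π×0.0602×10) = 0.03397 K/W
R_outer film = 1/(h_o·2πr_oL) = 1/(8.26×2π×0.622×10) = 0.003098 K/W
R_total = 0.03709 K/W
Q = ΔT/R_total = 156/0.03709

Q ≈ 4210 W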